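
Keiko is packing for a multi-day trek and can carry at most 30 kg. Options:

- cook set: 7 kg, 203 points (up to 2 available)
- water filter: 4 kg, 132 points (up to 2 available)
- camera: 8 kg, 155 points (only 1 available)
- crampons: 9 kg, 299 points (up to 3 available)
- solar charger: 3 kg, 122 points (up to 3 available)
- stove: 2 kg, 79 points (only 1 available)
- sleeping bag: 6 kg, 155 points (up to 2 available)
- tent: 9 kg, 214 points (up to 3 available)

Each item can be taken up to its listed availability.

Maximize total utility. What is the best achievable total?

1053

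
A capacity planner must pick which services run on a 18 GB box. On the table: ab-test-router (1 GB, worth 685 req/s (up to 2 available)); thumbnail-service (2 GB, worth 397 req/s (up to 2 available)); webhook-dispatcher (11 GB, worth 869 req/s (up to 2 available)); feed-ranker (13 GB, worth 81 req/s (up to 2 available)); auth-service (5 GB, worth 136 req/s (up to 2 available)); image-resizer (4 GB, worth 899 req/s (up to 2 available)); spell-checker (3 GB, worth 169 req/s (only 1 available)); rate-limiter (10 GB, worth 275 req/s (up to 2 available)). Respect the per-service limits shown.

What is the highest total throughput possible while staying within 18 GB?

4131

Best packing: 2×ab-test-router + 2×thumbnail-service + 2×image-resizer + spell-checker — 17 GB, 4131 total.
No other feasible combination exceeds 4131.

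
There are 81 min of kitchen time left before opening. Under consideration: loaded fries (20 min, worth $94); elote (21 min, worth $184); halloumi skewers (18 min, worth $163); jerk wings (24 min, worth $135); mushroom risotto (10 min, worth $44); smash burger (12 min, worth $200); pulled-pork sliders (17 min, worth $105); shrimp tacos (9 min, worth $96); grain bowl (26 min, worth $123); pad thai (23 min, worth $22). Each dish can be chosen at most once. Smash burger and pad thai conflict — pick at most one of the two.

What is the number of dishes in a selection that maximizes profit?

5

The maximum profit within 81 min is 748.
elote + halloumi skewers + smash burger + pulled-pork sliders + shrimp tacos hits 748 at 77 min.
Every optimal selection uses 5 dishes.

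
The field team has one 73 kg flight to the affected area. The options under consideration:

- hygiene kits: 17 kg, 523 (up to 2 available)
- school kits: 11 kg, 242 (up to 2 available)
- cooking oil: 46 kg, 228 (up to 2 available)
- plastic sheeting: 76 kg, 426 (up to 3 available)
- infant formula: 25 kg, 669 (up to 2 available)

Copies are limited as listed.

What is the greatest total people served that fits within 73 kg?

2×hygiene kits + school kits + infant formula uses 70 of the 73 kg and totals 1957.
No other feasible combination exceeds 1957.

1957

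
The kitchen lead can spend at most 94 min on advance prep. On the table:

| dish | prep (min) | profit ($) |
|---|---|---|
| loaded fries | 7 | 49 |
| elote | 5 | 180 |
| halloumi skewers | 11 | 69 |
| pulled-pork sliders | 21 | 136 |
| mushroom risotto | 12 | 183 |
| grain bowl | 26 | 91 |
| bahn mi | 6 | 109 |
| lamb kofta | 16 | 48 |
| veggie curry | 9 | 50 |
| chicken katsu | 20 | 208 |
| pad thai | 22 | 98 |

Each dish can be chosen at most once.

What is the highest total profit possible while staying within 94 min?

984

Taking loaded fries + elote + halloumi skewers + pulled-pork sliders + mushroom risotto + bahn mi + veggie curry + chicken katsu: 91 min used, 984 in profit.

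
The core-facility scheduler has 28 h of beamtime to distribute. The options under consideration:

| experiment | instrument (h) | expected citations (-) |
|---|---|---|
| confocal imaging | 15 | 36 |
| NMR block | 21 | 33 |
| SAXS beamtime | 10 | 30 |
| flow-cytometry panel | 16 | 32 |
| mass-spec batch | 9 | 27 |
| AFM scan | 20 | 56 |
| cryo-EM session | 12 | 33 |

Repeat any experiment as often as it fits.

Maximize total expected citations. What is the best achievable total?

84

A density-first pass picks 2×SAXS beamtime — 60 at 20 h.
Replace SAXS beamtime with 2×mass-spec batch: the trade gains 24 net, giving 84 at 28 h.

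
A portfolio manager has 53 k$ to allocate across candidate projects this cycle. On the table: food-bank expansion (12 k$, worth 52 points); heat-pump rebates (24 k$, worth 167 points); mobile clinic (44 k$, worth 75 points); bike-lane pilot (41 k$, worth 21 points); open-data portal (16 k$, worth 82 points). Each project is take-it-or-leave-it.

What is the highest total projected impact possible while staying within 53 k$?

301

Taking food-bank expansion + heat-pump rebates + open-data portal: 52 k$ used, 301 in projected impact.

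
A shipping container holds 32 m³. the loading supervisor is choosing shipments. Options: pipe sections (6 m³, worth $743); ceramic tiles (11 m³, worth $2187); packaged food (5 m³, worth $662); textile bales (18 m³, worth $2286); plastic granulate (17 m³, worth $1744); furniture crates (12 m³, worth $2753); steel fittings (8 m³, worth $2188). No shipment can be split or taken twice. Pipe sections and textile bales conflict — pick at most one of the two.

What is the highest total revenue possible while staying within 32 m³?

7128

Ranking by ratio (revenue/m³): steel fittings 273.50, furniture crates 229.42, ceramic tiles 198.82, packaged food 132.40.
The ratio ordering already packs tightly: ceramic tiles + furniture crates + steel fittings, 31 m³, 7128.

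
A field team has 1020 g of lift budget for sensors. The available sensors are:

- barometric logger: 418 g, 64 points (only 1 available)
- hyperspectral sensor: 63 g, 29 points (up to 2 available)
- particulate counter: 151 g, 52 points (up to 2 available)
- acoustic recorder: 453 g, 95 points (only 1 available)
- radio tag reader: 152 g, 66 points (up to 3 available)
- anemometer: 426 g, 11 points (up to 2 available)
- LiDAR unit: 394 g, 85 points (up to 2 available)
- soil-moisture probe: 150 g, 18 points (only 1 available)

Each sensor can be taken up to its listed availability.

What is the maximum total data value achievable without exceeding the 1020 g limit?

Density check — hyperspectral sensor 0.46, radio tag reader 0.43, particulate counter 0.34, LiDAR unit 0.22 are the best per g.
Best packing: 2×hyperspectral sensor + 2×particulate counter + 3×radio tag reader — 884 g, 360 total.
Nothing else within 1020 g beats 360.

360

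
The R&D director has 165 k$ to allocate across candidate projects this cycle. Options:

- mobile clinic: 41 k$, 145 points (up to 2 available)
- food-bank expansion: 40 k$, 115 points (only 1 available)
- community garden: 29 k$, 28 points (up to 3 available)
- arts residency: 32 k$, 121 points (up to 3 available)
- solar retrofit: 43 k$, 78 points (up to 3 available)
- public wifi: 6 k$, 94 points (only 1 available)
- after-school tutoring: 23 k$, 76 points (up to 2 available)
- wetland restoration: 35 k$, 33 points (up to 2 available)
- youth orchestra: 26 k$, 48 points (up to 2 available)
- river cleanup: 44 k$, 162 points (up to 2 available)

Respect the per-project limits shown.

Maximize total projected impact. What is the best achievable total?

667

Greedy by ratio would take 3×arts residency + public wifi + river cleanup: 146 k$ used, total 619.
The 64 k$ tied up in 2×arts residency is better spent on 2×mobile clinic — total rises to 667 (164 k$).
The spare 1 k$ is too small for any remaining project, and no exchange beats 667.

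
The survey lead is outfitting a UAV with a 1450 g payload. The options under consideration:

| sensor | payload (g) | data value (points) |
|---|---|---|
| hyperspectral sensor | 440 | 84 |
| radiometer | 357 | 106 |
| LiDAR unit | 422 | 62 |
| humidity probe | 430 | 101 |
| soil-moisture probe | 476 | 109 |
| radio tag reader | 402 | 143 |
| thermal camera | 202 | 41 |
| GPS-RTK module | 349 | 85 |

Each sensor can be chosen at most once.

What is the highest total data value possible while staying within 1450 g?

By data value per g: radio tag reader 0.36, radiometer 0.30, GPS-RTK module 0.24, humidity probe 0.23 lead.
Taking the top-ratio sensors first gives radiometer + radio tag reader + thermal camera + GPS-RTK module for 375 (1310 g).
The 349 g tied up in GPS-RTK module is better spent on soil-moisture probe — total rises to 399 (1437 g).
Runner-up radiometer + humidity probe + radio tag reader + thermal camera tops out at 391.

399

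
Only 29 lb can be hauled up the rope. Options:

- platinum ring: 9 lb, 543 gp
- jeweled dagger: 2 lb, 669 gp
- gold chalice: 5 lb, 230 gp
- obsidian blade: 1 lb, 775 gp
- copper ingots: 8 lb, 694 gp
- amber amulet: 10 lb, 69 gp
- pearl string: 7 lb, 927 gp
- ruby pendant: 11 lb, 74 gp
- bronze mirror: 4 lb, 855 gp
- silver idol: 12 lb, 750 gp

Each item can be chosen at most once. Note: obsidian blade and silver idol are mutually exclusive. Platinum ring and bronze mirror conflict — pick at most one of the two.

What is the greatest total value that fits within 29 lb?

4150

Best packing: jeweled dagger + gold chalice + obsidian blade + copper ingots + pearl string + bronze mirror — 27 lb, 4150 total.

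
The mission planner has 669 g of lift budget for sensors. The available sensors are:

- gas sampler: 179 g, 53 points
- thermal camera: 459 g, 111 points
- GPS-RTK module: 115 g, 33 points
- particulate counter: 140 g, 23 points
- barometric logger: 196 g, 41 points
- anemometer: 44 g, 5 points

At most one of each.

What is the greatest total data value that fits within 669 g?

164

Greedy by ratio would take gas sampler + GPS-RTK module + particulate counter + barometric logger: 630 g used, total 150.
Replace GPS-RTK module and particulate counter and barometric logger with thermal camera: the trade gains 14 net, giving 164 at 638 g.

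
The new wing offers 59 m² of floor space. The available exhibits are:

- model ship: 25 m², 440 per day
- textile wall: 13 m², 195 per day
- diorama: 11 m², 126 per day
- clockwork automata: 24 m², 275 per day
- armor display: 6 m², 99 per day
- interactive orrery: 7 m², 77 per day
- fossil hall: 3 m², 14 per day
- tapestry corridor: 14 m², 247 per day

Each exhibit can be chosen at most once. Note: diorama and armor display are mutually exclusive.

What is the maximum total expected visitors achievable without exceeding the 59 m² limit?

Density check — tapestry corridor 17.64, model ship 17.60, armor display 16.50, textile wall 15.00 are the best per m².
Best packing: model ship + textile wall + armor display + tapestry corridor — 58 m², 981 total.

981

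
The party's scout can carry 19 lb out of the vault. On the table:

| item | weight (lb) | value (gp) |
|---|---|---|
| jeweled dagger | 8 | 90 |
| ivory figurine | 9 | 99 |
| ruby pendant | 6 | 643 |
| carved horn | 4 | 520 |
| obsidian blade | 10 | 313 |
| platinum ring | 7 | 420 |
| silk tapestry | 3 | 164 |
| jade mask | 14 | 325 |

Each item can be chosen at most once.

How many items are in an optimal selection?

Optimal total is 1583.
One optimal bundle: ruby pendant + carved horn + platinum ring (17 lb).
Any selection reaching 1583 contains exactly 3 items.

3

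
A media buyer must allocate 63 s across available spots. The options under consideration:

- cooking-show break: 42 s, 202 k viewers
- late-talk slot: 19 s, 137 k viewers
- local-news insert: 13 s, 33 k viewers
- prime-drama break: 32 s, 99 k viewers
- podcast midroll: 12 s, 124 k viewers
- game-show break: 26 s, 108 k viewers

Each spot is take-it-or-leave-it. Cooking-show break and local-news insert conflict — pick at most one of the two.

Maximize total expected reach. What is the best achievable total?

369

Best packing: late-talk slot + podcast midroll + game-show break — 57 s, 369 total.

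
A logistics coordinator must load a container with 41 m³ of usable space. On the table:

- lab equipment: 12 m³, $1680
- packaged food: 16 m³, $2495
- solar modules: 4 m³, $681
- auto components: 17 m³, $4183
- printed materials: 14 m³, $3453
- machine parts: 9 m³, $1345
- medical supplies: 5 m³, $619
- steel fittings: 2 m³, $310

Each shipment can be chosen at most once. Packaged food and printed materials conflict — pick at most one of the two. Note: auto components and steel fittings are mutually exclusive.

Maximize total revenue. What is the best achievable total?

8981

Auto components + printed materials + machine parts uses 40 of the 41 m³ and totals 8981.
No other feasible combination exceeds 8981.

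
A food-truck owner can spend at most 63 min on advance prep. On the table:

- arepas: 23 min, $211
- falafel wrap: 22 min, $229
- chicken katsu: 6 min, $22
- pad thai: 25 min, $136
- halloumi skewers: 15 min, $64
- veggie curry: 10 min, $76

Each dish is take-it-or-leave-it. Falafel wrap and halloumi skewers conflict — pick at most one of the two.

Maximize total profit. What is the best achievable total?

538

Ranking by ratio (profit/min): falafel wrap 10.41, arepas 9.17, veggie curry 7.60, pad thai 5.44.
Arepas + falafel wrap + chicken katsu + veggie curry uses 61 of the 63 min and totals 538.
The closest alternative, arepas + falafel wrap + veggie curry, reaches only 516.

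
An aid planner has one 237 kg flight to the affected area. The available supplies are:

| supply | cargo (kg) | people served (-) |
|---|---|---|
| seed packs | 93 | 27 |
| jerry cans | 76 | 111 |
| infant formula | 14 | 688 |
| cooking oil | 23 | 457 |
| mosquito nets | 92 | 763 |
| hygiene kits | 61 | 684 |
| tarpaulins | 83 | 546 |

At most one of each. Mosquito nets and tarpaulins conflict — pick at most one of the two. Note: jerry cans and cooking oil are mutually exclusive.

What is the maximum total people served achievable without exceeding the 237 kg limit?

2592

Density check — infant formula 49.14, cooking oil 19.87, hygiene kits 11.21, mosquito nets 8.29 are the best per kg.
Infant formula + cooking oil + mosquito nets + hygiene kits uses 190 of the 237 kg and totals 2592.
Next best is infant formula + cooking oil + hygiene kits + tarpaulins at 2375 (181 kg) — short by 217.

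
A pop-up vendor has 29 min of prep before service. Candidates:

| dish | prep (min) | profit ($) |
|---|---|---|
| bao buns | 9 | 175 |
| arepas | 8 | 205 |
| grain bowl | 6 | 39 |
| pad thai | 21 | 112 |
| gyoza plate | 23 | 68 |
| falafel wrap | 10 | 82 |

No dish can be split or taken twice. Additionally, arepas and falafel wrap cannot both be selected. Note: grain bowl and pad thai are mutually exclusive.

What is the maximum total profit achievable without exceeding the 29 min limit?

Ranking by ratio (profit/min): arepas 25.62, bao buns 19.44, falafel wrap 8.20, grain bowl 6.50.
Best packing: bao buns + arepas + grain bowl — 23 min, 419 total.
Next best is bao buns + arepas at 380 (17 min) — short by 39.

419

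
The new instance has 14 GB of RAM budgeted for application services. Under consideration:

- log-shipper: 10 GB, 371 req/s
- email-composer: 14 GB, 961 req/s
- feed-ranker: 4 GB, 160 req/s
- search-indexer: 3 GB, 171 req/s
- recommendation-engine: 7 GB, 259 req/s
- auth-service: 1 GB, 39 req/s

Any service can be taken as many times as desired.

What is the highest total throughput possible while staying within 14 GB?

961

Best packing: email-composer — 14 GB, 961 total.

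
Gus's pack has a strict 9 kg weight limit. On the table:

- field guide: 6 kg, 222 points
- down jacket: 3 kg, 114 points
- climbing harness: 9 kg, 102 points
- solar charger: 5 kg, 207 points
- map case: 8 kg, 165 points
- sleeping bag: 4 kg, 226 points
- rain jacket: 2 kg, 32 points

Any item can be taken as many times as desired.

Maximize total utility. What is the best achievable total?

452

2×sleeping bag uses 8 of the 9 kg and totals 452.
Every other selection either busts 9 kg or fails to beat 452.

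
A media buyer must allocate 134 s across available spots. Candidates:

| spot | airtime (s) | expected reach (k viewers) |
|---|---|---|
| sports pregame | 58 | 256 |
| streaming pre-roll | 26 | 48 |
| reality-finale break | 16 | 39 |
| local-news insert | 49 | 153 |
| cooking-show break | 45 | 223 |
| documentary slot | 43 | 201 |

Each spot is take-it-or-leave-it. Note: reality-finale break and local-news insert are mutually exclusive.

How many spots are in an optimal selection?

3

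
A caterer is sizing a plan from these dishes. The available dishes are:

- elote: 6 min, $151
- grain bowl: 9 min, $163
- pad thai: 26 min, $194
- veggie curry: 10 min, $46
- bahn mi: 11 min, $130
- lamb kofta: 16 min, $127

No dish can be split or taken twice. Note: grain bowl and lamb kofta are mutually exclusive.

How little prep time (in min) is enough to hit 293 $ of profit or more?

Minimise min subject to total profit ≥ 293.
elote + grain bowl reaches 314 using 15 min.
No combination under 15 min hits 293.

15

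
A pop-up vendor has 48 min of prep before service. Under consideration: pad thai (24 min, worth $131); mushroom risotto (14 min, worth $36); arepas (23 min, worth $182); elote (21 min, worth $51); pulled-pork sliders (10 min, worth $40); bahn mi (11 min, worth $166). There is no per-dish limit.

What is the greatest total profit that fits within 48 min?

664

The ratio ordering already packs tightly: 4×bahn mi, 44 min, 664.
Every other selection either busts 48 min or fails to beat 664.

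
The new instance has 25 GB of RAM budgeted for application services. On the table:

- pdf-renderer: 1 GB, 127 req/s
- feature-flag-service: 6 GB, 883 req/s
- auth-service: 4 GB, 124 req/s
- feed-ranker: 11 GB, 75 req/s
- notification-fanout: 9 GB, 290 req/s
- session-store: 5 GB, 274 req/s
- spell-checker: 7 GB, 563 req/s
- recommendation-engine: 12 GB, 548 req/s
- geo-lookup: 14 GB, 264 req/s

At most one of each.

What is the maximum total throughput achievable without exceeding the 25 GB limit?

1994

Greedy by ratio would take pdf-renderer + feature-flag-service + auth-service + session-store + spell-checker: 23 GB used, total 1971.
Dropping pdf-renderer and auth-service and session-store frees 10 GB; slotting in recommendation-engine (12 GB) lifts the total to 1994 at 25 GB.
That's the maximum — no swap from here does better than 1994.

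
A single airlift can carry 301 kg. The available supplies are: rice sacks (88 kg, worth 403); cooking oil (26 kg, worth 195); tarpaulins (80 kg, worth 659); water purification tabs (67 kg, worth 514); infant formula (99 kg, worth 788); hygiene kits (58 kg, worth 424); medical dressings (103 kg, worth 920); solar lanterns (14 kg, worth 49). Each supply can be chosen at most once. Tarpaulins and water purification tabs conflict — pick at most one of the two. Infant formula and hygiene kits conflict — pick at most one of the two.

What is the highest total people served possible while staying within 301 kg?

Filling by ratio: tarpaulins + infant formula + medical dressings + solar lanterns for 2416, with 5 kg left unused.
The 94 kg tied up in tarpaulins and solar lanterns is better spent on cooking oil + water purification tabs — total rises to 2417 (295 kg).
That's the maximum — no feasible swap from here does better than 2417.

2417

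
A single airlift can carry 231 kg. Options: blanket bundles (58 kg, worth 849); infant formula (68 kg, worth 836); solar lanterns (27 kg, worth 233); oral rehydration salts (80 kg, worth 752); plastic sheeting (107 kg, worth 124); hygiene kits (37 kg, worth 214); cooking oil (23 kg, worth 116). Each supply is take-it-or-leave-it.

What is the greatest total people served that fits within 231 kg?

Ranking by ratio (people served/kg): blanket bundles 14.64, infant formula 12.29, oral rehydration salts 9.40, solar lanterns 8.63.
Best packing: blanket bundles + infant formula + oral rehydration salts + cooking oil — 229 kg, 2553 total.
Runner-up blanket bundles + infant formula + oral rehydration salts tops out at 2437.

2553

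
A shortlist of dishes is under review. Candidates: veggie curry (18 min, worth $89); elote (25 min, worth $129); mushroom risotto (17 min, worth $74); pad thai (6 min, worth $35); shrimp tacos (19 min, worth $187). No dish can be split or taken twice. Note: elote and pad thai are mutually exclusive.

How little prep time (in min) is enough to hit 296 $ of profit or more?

Need the lightest bundle worth ≥ 296.
mushroom risotto + pad thai + shrimp tacos reaches 296 using 42 min.
Any bundle with less than 42 min falls short of 296.

42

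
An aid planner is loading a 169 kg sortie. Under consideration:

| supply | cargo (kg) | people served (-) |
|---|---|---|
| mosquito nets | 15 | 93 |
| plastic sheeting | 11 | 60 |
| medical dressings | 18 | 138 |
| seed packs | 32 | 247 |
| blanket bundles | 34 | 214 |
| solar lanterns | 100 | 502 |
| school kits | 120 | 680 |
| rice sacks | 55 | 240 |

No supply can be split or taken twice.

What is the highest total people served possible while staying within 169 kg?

1020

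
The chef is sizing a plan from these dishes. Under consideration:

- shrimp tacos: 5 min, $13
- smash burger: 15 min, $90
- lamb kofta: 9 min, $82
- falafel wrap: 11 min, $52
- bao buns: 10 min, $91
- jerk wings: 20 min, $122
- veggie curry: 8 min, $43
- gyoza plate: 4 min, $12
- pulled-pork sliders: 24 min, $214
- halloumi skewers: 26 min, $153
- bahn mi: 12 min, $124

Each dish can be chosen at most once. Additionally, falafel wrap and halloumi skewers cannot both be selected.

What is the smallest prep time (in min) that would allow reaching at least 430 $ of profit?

49

Minimise min subject to total profit ≥ 430.
lamb kofta + gyoza plate + pulled-pork sliders + bahn mi reaches 432 using 49 min.
Any bundle with less than 49 min falls short of 430.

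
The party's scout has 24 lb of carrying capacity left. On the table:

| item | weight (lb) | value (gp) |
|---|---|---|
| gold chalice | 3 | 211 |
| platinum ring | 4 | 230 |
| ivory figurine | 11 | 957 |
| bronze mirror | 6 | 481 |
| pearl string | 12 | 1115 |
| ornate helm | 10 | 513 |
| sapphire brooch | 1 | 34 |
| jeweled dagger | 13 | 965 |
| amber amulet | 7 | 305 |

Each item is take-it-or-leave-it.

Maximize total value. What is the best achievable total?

Taking ivory figurine + pearl string + sapphire brooch: 24 lb used, 2106 in value.
Runner-up ivory figurine + pearl string tops out at 2072.

2106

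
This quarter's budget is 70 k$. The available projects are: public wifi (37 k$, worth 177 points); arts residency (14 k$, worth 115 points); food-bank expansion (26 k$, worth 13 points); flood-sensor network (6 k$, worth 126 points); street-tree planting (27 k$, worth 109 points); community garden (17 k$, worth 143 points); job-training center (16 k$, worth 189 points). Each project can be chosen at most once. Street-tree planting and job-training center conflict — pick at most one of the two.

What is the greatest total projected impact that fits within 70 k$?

573

Arts residency + flood-sensor network + community garden + job-training center uses 53 of the 70 k$ and totals 573.
Runner-up public wifi + community garden + job-training center tops out at 509.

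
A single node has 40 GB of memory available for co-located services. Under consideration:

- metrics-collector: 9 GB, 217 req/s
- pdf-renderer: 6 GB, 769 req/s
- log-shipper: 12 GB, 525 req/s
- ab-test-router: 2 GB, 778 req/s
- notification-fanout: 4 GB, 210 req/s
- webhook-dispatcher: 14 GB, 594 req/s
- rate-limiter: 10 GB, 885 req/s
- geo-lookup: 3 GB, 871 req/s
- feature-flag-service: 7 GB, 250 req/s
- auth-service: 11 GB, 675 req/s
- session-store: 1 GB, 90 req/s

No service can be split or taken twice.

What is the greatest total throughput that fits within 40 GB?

4318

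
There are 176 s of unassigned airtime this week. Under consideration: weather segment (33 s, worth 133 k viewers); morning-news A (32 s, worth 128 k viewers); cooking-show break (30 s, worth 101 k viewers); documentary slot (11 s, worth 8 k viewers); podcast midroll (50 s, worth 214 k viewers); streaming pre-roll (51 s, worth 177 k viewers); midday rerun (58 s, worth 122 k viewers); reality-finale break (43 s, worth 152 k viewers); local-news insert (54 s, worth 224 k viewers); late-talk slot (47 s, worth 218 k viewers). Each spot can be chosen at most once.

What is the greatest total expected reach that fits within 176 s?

722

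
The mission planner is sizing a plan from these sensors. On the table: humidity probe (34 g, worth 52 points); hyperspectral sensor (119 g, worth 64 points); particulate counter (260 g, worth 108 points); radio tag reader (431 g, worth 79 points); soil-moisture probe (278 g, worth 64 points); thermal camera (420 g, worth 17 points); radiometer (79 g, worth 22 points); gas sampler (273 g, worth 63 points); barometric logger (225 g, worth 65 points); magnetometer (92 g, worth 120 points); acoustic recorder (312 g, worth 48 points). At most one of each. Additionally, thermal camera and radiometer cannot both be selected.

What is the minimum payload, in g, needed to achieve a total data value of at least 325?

Need the lightest bundle worth ≥ 325.
Taking humidity probe + hyperspectral sensor + particulate counter + magnetometer gives 344 (≥ 325) for 505 g.
No combination under 505 g hits 325.

505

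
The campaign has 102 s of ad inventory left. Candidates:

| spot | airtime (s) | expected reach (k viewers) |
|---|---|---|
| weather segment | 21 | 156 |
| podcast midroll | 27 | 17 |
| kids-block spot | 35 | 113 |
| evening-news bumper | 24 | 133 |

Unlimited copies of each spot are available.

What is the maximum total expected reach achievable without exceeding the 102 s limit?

624

Taking 4×weather segment: 84 s used, 624 in expected reach.
That's the maximum — no swap from here does better than 624.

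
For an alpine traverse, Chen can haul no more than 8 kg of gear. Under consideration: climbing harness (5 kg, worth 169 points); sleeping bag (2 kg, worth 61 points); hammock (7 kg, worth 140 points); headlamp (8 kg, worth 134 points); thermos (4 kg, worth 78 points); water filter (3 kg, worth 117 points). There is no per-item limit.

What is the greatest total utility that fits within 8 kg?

Best packing: sleeping bag + 2×water filter — 8 kg, 295 total.
That's the maximum — no swap from here does better than 295.

295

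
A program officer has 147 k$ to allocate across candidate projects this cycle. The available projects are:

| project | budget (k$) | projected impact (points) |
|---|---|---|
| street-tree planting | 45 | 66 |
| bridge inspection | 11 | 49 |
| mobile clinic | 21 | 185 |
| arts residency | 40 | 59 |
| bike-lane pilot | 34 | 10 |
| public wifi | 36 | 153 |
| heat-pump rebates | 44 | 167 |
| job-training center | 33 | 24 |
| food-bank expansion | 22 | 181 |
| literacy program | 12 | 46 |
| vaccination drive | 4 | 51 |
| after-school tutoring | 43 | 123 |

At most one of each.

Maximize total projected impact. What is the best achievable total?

786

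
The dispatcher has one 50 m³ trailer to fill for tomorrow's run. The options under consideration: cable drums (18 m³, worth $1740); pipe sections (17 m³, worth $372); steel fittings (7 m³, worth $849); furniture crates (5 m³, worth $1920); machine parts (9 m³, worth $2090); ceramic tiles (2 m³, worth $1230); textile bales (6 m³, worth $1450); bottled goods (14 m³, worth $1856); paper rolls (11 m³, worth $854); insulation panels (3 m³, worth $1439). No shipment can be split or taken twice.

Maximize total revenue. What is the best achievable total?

10839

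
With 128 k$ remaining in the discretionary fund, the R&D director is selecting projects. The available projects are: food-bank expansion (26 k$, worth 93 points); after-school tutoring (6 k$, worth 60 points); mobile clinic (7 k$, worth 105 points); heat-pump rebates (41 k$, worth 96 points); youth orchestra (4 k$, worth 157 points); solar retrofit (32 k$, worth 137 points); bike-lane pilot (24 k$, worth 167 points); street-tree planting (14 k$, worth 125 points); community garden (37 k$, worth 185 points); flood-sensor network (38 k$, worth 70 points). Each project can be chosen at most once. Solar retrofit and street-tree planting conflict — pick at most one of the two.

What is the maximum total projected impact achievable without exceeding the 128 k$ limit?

Food-bank expansion + after-school tutoring + mobile clinic + youth orchestra + bike-lane pilot + street-tree planting + community garden uses 118 of the 128 k$ and totals 892.
No other feasible combination exceeds 892.

892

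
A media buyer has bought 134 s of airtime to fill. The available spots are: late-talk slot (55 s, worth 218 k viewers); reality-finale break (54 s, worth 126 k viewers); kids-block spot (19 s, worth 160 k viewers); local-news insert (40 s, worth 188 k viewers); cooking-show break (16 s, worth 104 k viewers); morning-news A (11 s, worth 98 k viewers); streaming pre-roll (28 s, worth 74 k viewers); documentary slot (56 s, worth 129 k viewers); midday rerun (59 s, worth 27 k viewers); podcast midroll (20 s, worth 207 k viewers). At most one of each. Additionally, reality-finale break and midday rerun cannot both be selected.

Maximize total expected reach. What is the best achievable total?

831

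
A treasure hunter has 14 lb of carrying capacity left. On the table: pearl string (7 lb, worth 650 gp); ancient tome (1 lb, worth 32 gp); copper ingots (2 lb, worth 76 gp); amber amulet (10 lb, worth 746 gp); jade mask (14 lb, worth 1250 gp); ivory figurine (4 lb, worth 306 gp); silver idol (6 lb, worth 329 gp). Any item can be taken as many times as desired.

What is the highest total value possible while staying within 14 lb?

1300

By value per lb: pearl string 92.86, jade mask 89.29, ivory figurine 76.50 lead.
Best packing: 2×pearl string — 14 lb, 1300 total.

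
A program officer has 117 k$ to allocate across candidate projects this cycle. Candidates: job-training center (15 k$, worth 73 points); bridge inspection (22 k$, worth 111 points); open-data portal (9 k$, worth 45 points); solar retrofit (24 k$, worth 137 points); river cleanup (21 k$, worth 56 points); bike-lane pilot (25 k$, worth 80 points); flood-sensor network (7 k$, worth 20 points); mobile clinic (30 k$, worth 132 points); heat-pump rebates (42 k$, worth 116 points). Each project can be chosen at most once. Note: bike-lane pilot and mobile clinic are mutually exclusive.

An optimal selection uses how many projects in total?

The maximum projected impact within 117 k$ is 518.
For example job-training center + bridge inspection + open-data portal + solar retrofit + flood-sensor network + mobile clinic achieves it, using 107 k$.
All optima have 6 projects.

6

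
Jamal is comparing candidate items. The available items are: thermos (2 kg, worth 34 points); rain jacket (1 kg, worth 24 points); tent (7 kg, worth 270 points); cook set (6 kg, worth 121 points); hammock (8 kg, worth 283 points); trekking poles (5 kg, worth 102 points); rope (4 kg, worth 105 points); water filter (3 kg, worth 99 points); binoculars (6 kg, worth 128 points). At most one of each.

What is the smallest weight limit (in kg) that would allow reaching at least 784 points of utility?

24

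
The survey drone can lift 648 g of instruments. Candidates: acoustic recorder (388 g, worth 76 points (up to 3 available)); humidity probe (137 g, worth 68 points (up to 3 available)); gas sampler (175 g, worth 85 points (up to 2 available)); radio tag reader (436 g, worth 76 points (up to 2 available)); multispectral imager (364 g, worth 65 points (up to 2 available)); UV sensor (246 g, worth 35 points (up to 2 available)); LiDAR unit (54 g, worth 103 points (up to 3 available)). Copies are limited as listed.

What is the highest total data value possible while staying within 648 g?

A density-first pass picks 3×humidity probe + 3×LiDAR unit — 513 at 573 g.
Dropping humidity probe frees 137 g; slotting in gas sampler (175 g) lifts the total to 530 at 611 g.

530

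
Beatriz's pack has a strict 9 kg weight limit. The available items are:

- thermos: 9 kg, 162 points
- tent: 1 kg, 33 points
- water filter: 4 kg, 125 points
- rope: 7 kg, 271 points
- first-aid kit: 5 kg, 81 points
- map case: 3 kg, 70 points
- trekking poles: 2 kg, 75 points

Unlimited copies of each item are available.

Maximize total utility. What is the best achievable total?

346

Ranking by ratio (utility/kg): rope 38.71, trekking poles 37.50, tent 33.00.
Taking rope + trekking poles: 9 kg used, 346 in utility.
No other feasible combination exceeds 346.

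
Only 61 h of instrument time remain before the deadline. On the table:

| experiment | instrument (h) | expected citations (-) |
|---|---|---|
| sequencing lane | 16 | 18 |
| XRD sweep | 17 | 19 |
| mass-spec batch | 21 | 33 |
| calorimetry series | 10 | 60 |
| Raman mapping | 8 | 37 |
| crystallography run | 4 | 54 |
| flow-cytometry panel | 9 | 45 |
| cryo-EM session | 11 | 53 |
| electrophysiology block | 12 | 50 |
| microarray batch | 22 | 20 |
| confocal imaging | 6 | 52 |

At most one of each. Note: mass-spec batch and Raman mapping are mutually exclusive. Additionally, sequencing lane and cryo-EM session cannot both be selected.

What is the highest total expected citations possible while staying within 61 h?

351

Best packing: calorimetry series + Raman mapping + crystallography run + flow-cytometry panel + cryo-EM session + electrophysiology block + confocal imaging — 60 h, 351 total.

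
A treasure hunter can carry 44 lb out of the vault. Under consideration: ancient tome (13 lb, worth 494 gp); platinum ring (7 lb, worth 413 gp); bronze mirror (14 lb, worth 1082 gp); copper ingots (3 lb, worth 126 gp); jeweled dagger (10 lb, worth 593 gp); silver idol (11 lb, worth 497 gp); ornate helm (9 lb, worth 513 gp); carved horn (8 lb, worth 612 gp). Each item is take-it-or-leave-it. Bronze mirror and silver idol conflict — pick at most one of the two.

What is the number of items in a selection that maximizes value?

Best achievable value is 2926.
One optimal bundle: bronze mirror + copper ingots + jeweled dagger + ornate helm + carved horn (44 lb).
Every optimal selection uses 5 items.

5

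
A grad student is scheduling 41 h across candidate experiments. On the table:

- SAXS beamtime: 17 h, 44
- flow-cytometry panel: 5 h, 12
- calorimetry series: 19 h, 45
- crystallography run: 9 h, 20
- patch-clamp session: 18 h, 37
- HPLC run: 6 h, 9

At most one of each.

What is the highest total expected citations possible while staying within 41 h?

101

Ranking by ratio (expected citations/h): SAXS beamtime 2.59, flow-cytometry panel 2.40, calorimetry series 2.37, crystallography run 2.22.
The ratio ordering already packs tightly: SAXS beamtime + flow-cytometry panel + calorimetry series, 41 h, 101.
Nothing else within 41 h beats 101.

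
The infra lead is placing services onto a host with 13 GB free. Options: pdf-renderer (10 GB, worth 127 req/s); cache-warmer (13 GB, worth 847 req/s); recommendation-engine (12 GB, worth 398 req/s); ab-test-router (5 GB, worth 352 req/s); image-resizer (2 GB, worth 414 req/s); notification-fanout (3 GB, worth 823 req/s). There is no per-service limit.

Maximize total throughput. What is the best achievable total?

Ranking by ratio (throughput/GB): notification-fanout 274.33, image-resizer 207.00, ab-test-router 70.40.
Taking the top-ratio services first gives 4×notification-fanout for 3292 (12 GB).
Dropping notification-fanout frees 3 GB; slotting in 2×image-resizer (4 GB) lifts the total to 3297 at 13 GB.
That's the maximum — no swap from here does better than 3297.

3297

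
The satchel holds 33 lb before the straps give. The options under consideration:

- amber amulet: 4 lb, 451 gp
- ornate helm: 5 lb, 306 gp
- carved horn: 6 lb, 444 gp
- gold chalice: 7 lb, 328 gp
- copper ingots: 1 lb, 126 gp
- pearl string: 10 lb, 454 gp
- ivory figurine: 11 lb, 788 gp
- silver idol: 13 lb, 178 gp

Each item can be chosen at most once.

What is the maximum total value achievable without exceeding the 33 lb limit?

2317

The ratio heuristic lands on amber amulet + ornate helm + carved horn + copper ingots + ivory figurine (2115) but leaves 6 lb idle.
Dropping copper ingots frees 1 lb; slotting in gold chalice (7 lb) lifts the total to 2317 at 33 lb.
Runner-up amber amulet + carved horn + copper ingots + pearl string + ivory figurine tops out at 2263.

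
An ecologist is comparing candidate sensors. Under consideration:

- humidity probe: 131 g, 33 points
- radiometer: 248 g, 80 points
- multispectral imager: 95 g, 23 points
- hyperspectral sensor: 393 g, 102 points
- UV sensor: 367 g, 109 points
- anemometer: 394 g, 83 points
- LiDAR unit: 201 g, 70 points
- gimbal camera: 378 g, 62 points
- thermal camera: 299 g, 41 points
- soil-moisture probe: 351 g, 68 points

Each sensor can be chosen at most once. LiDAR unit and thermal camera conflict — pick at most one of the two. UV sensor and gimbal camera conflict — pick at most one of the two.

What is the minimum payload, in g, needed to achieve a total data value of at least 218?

746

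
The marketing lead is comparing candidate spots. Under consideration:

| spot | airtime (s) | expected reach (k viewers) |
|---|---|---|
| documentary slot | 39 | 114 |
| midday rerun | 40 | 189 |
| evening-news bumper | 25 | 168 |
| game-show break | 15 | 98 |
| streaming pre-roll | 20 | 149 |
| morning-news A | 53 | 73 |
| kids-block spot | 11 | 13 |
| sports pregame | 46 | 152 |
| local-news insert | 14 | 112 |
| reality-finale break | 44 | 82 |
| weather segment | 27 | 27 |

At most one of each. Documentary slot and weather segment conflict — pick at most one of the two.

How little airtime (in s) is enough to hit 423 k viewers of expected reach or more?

59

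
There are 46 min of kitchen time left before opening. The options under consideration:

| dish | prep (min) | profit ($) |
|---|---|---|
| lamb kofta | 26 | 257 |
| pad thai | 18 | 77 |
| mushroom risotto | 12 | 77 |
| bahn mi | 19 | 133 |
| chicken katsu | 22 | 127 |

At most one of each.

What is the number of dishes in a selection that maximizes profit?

2

Optimal total is 390.
For example lamb kofta + bahn mi achieves it, using 45 min.
Any selection reaching 390 contains exactly 2 dishes.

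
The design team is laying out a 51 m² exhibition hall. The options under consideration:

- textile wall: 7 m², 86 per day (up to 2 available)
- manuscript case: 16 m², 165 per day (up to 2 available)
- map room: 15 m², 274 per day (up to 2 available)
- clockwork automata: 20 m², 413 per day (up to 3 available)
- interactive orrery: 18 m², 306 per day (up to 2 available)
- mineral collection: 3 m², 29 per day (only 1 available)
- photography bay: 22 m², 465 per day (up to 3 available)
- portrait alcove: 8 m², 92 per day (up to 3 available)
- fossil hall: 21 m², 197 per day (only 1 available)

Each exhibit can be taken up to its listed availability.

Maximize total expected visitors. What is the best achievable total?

1016

By expected visitors per m²: photography bay 21.14, clockwork automata 20.65, map room 18.27 lead.
The ratio ordering already packs tightly: textile wall + 2×photography bay, 51 m², 1016.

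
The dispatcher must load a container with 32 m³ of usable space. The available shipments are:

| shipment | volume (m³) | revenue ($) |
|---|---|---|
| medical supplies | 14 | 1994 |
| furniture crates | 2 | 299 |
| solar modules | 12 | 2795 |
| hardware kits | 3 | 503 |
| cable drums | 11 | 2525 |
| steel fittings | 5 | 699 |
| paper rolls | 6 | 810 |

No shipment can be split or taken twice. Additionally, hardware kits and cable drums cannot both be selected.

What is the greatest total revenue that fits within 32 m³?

Density check — solar modules 232.92, cable drums 229.55, hardware kits 167.67, furniture crates 149.50 are the best per m³.
Taking furniture crates + solar modules + cable drums + paper rolls: 31 m³ used, 6429 in revenue.
Every other selection either busts 32 m³ or breaks a pairing rule or fails to beat 6429.

6429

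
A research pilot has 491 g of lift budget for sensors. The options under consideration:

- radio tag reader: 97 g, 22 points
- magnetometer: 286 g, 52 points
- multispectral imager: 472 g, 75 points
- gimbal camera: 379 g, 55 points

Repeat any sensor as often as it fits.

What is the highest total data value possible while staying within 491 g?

110

Best packing: 5×radio tag reader — 485 g, 110 total.
Nothing else within 491 g beats 110.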